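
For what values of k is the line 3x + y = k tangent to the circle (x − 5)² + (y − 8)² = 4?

k = 23 ± 2√10

Tangency holds when the distance from the centre (5, 8) to the line equals the radius 2:
|3·5 + 1·8 − k| / √10 = 2
|k − (23)| = 2√10.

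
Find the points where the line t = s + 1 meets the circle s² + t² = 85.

Express t = s + 1 and substitute into the circle:
2s² + 2s − 84 = 0  ⟹  s² + s − 42 = 0
s = 6 or s = −7, giving (6, 7) and (−7, −6).

(−7, −6) and (6, 7)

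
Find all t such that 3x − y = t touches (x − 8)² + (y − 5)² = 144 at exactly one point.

t = 19 ± 12√10

For a tangent, require d(centre, line) = r = 12.
|3·8 − 1·5 − t| / √10 = 12
|t − (19)| = 12√10.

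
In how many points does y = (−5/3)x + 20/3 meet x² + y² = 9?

Centre (0, 0), r² = 9. Distance² from centre to line = (−20)²/34 = 200/17.
Since d² > r², the line lies outside the circle.

0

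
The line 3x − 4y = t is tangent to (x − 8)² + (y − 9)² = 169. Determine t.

For a tangent, require d(centre, line) = r = 13.
|3·8 − 4·9 − t| / √25 = 13
|t − (−12)| = 13·5, so t = 53 or t = −77.

t = −77 or t = 53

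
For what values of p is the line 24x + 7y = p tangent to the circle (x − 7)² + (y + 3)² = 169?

p = −178 or p = 472

Tangency holds when the distance from the centre (7, −3) to the line equals the radius 13:
|24·7 + 7·(−3) − p| / √625 = 13
|p − (147)| = 13·25, so p = 472 or p = −178.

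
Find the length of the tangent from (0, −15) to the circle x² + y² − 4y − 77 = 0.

4√13

With centre O = (0, 2), |OP|² = 289 and r² = 81.
The tangent meets the radius at right angles, so tangent² = |PO|² − r² = 289 − 81 = 208.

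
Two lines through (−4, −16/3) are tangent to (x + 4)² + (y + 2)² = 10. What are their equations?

A line y − (−16/3) = m(x − (−4)) is tangent when its distance from (−4, −2) is √10:
(0m − (10/3))² = 10(m² + 1)
9m² − 1 = 0, so m = 1/3 or m = −1/3.
Through (−4, −16/3) these give x − 3y = 12 and x + 3y = −20.

x − 3y = 12 and x + 3y = −20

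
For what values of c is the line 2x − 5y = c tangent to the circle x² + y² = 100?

c = ±10√29

Tangency holds when the distance from the centre (0, 0) to the line equals the radius 10:
|2·0 − 5·0 − c| / √29 = 10
|c| = 10√29.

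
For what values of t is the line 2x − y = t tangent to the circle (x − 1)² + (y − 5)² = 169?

t = −3 ± 13√5

The line touches the circle iff its distance from (1, 5) is 13:
|2·1 − 1·5 − t| / √5 = 13
|t − (−3)| = 13√5.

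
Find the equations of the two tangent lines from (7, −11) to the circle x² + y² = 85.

Write the tangent as mx − y + (−11 − m·(7)) = 0 and set its distance from the centre to √85:
(−7m − (11))² = 85(m² + 1)
18m² − 77m − 18 = 0, so m = −2/9 or m = 9/2.
With m = −2/9: 2x + 9y = −85. With m = 9/2: 9x − 2y = 85.

2x + 9y = −85 and 9x − 2y = 85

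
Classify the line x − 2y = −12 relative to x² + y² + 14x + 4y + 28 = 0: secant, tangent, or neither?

Centre (−7, −2), r² = 25. Distance² from centre to line = (9)²/5 = 81/5.
Since d² < r², the line cuts the circle twice.

secant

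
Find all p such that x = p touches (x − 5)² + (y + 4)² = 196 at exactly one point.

p = −9 or p = 19

Tangency holds when the distance from the centre (5, −4) to the line equals the radius 14:
|1·5 + 0·(−4) − p| / √1 = 14
|p − (5)| = 14, so p = 19 or p = −9.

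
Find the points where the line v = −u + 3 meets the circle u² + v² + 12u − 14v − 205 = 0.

(−17, 20) and (7, −4)

Substitute v = −u + 3:
2u² + 20u − 238 = 0  ⟹  u² + 10u − 119 = 0
u = 7 or u = −17, giving (7, −4) and (−17, 20).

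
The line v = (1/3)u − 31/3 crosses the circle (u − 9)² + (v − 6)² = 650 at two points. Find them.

Substitute v = (−31 + u)/3:
10u² − 260u − 2720 = 0  ⟹  u² − 26u − 272 = 0
u = 34 or u = −8, giving (34, 1) and (−8, −13).

(−8, −13) and (34, 1)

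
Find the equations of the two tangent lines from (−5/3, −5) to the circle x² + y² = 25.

y = −5 and 3x + 4y = −25

Write the tangent as mx − y + (−5 − m·(−5/3)) = 0 and set its distance from the centre to 5:
(5/3m − (5))² = 25(m² + 1)
4m² + 3m = 0, so m = 0 or m = −3/4.
Through (−5/3, −5) these give y = −5 and 3x + 4y = −25.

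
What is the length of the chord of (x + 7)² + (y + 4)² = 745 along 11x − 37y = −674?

√1490

Express y = (674 + 11x)/37 and substitute into the circle:
1490x² + 37250x − 277140 = 0  ⟹  x² + 25x − 186 = 0
x = 6 or x = −31, giving (6, 20) and (−31, 9).
Chord length = distance between (6, 20) and (−31, 9) = √1490 = √1490.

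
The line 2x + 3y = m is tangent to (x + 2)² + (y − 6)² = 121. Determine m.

m = 14 ± 11√13

The line touches the circle iff its distance from (−2, 6) is 11:
|2·(−2) + 3·6 − m| / √13 = 11
|m − (14)| = 11√13.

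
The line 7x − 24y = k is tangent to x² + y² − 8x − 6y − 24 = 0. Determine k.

Tangency holds when the distance from the centre (4, 3) to the line equals the radius 7:
|7·4 − 24·3 − k| / √625 = 7
|k − (−44)| = 7·25, so k = 131 or k = −219.

k = −219 or k = 131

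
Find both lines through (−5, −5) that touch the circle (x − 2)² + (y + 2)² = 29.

5x − 2y = −15 and 2x + 5y = −35

Write the tangent as mx − y + (−5 − m·(−5)) = 0 and set its distance from the centre to √29:
[m·(7) − (3)]² = 29(m² + 1)
10m² − 21m − 10 = 0, so m = 5/2 or m = −2/5.
Through (−5, −5) these give 5x − 2y = −15 and 2x + 5y = −35.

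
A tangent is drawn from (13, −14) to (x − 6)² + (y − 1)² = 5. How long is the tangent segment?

With centre O = (6, 1), |OP|² = 274 and r² = 5.
The tangent meets the radius at right angles, so tangent² = |PO|² − r² = 274 − 5 = 269.

√269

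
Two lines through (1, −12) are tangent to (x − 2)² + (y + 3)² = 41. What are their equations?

4x − 5y = 64 and 5x + 4y = −43

Let a tangent through (1, −12) have slope m. Its distance from (2, −3) must equal √41:
[m·(1) − (9)]² = 41(m² + 1)
20m² + 9m − 20 = 0, so m = 4/5 or m = −5/4.
With m = 4/5: 4x − 5y = 64. With m = −5/4: 5x + 4y = −43.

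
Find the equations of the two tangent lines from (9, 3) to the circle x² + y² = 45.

2x − y = 15 and x + 2y = 15

Let a tangent through (9, 3) have slope m. Its distance from (0, 0) must equal 3√5:
(−9m − (−3))² = 45(m² + 1)
2m² − 3m − 2 = 0, so m = 2 or m = −1/2.
With m = 2: 2x − y = 15. With m = −1/2: x + 2y = 15.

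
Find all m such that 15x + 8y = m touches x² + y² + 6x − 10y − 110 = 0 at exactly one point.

m = −209 or m = 199

Tangency holds when the distance from the centre (−3, 5) to the line equals the radius 12:
|15·(−3) + 8·5 − m| / √289 = 12
|m − (−5)| = 12·17, so m = 199 or m = −209.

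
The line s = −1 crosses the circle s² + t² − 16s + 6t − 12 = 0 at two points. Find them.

The line gives s = −1. Substituting into the circle:
t² + 6t + 5 = 0
t = −1 or t = −5, giving (−1, −1) and (−1, −5).

(−1, −5) and (−1, −1)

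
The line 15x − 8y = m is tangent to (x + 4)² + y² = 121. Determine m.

The line touches the circle iff its distance from (−4, 0) is 11:
|15·(−4) − 8·0 − m| / √289 = 11
|m − (−60)| = 11·17, so m = 127 or m = −247.

m = −247 or m = 127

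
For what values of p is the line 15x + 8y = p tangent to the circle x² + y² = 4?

For a tangent, require d(centre, line) = r = 2.
|15·0 + 8·0 − p| / √289 = 2
|p| = 2·17, so p = 34 or p = −34.

p = −34 or p = 34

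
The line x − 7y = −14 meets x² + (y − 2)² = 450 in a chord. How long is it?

Express y = (14 + x)/7 and substitute into the circle:
50x² − 22050 = 0  ⟹  x² − 441 = 0
x = 21 or x = −21, giving (21, 5) and (−21, −1).
Chord length = distance between (21, 5) and (−21, −1) = √1800 = 30√2.

30√2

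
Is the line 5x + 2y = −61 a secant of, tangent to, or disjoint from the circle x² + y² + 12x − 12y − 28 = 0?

secant

Centre (−6, 6), r² = 100. Distance² from centre to line = (43)²/29 = 1849/29.
Since d² < r², the line cuts the circle twice.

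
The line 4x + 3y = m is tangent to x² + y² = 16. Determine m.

m = −20 or m = 20

The line touches the circle iff its distance from (0, 0) is 4:
|4·0 + 3·0 − m| / √25 = 4
|m| = 4·5, so m = 20 or m = −20.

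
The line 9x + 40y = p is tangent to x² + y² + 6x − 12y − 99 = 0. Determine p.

Tangency holds when the distance from the centre (−3, 6) to the line equals the radius 12:
|9·(−3) + 40·6 − p| / √1681 = 12
|p − (213)| = 12·41, so p = 705 or p = −279.

p = −279 or p = 705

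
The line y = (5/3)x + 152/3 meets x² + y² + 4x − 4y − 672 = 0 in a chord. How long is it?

4√34

The distance from (−2, 2) to the line is 136/√34, and r² = 680.
Half the chord is √(r² − d²) = √(136), so the full chord is 4√34.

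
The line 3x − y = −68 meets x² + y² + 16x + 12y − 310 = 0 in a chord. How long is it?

The distance from (−8, −6) to the line is 50/√10, and r² = 410.
Half the chord is √(r² − d²) = √(160), so the full chord is 8√10.

8√10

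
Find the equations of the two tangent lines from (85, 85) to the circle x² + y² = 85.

7x − 6y = 85 and 6x − 7y = −85

A line y − (85) = m(x − (85)) is tangent when its distance from (0, 0) is √85:
(−85m − (−85))² = 85(m² + 1)
42m² − 85m + 42 = 0, so m = 7/6 or m = 6/7.
Through (85, 85) these give 7x − 6y = 85 and 6x − 7y = −85.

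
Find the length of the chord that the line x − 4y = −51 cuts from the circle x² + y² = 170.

2√17

Express y = (51 + x)/4 and substitute into the circle:
17x² + 102x − 119 = 0  ⟹  x² + 6x − 7 = 0
x = 1 or x = −7, giving (1, 13) and (−7, 11).
|(1, 13) − (−7, 11)| = √((8)² + (2)²) = 2√17.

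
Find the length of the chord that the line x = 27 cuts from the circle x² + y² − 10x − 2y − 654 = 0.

28

The distance from (5, 1) to the line is 22, and r² = 680.
Half the chord is √(r² − d²) = √(196), so the full chord is 28.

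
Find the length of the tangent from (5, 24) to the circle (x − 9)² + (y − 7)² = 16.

The centre is (9, 7) and r = 4. The square of the distance from P to the centre is 16 + 289 = 305.
The tangent meets the radius at right angles, so tangent² = |PO|² − r² = 305 − 16 = 289.

17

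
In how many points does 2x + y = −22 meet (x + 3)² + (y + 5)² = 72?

2

Substituting the line into the circle gives 5x² + 74x + 226 = 0.
Δ = 5476 − 4520 = 956.
Two real roots: the line is a secant.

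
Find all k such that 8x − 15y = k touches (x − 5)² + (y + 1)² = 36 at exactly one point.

k = −47 or k = 157

Tangency holds when the distance from the centre (5, −1) to the line equals the radius 6:
|8·5 − 15·(−1) − k| / √289 = 6
|k − (55)| = 6·17, so k = 157 or k = −47.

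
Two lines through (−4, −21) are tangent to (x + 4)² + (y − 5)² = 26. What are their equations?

5x − y = 1 and 5x + y = −41

Write the tangent as mx − y + (−21 − m·(−4)) = 0 and set its distance from the centre to √26:
(0m − (26))² = 26(m² + 1)
m² − 25 = 0, so m = 5 or m = −5.
Through (−4, −21) these give 5x − y = 1 and 5x + y = −41.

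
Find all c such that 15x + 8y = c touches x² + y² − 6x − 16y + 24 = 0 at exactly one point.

The line touches the circle iff its distance from (3, 8) is 7:
|15·3 + 8·8 − c| / √289 = 7
|c − (109)| = 7·17, so c = 228 or c = −10.

c = −10 or c = 228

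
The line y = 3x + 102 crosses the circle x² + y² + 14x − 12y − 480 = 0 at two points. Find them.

(−30, 12) and (−29, 15)

From the line, y = 3x + 102. Substituting:
10x² + 590x + 8700 = 0  ⟹  x² + 59x + 870 = 0
x = −29 or x = −30, giving (−29, 15) and (−30, 12).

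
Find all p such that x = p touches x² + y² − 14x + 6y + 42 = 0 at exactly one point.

Tangency holds when the distance from the centre (7, −3) to the line equals the radius 4:
|1·7 + 0·(−3) − p| / √1 = 4
|p − (7)| = 4, so p = 11 or p = 3.

p = 3 or p = 11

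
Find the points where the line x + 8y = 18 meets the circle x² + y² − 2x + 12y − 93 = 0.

Express y = (18 − x)/8 and substitute into the circle:
65x² − 260x − 3900 = 0  ⟹  x² − 4x − 60 = 0
x = 10 or x = −6, giving (10, 1) and (−6, 3).

(−6, 3) and (10, 1)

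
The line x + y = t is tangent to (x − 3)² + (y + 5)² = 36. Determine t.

The line touches the circle iff its distance from (3, −5) is 6:
|1·3 + 1·(−5) − t| / √2 = 6
|t − (−2)| = 6√2.

t = −2 ± 6√2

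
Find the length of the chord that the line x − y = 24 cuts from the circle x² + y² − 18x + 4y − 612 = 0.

35√2

From the line, y = x − 24. Substituting:
2x² − 62x − 132 = 0  ⟹  x² − 31x − 66 = 0
x = 33 or x = −2, giving (33, 9) and (−2, −26).
Chord length = distance between (33, 9) and (−2, −26) = √2450 = 35√2.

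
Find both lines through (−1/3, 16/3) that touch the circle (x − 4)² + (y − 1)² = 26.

x − 5y = −27 and 5x − y = −7

Let a tangent through (−1/3, 16/3) have slope m. Its distance from (4, 1) must equal √26:
[m·(13/3) − (−13/3)]² = 26(m² + 1)
5m² − 26m + 5 = 0, so m = 1/5 or m = 5.
With m = 1/5: x − 5y = −27. With m = 5: 5x − y = −7.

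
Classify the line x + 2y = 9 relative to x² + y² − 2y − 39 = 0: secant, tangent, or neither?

Centre (0, 1), r² = 40. Distance² from centre to line = (−7)²/5 = 49/5.
Since d² < r², the line cuts the circle twice.

secant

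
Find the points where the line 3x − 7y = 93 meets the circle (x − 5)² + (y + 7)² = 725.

From the line, y = (−93 + 3x)/7. Substituting:
58x² − 754x − 32364 = 0  ⟹  x² − 13x − 558 = 0
x = 31 or x = −18, giving (31, 0) and (−18, −21).

(−18, −21) and (31, 0)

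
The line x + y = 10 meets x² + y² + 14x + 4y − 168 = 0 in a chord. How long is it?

9√2

Express y = −x + 10 and substitute into the circle:
2x² − 10x − 28 = 0  ⟹  x² − 5x − 14 = 0
x = 7 or x = −2, giving (7, 3) and (−2, 12).
Chord length = distance between (7, 3) and (−2, 12) = √162 = 9√2.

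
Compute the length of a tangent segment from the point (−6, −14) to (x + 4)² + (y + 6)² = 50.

3√2

Centre (−4, −6), r² = 50. |PO|² = (−2)² + (−8)² = 68.
Power of the point: PT² = |PO|² − r² = 18, so PT = 3√2.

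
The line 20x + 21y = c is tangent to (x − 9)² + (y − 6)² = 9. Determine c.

The line touches the circle iff its distance from (9, 6) is 3:
|20·9 + 21·6 − c| / √841 = 3
|c − (306)| = 3·29, so c = 393 or c = 219.

c = 219 or c = 393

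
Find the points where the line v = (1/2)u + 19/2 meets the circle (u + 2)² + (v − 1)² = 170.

Express v = (19 + u)/2 and substitute into the circle:
5u² + 50u − 375 = 0  ⟹  u² + 10u − 75 = 0
u = 5 or u = −15, giving (5, 12) and (−15, 2).

(−15, 2) and (5, 12)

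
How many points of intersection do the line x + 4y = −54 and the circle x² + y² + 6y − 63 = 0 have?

Substituting the line into the circle gives 17x² + 84x + 612 = 0.
Δ = 7056 − 41616 = −34560.
No real roots: the line does not meet the circle.

0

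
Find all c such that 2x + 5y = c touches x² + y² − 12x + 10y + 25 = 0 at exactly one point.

Tangency holds when the distance from the centre (6, −5) to the line equals the radius 6:
|2·6 + 5·(−5) − c| / √29 = 6
|c − (−13)| = 6√29.

c = −13 ± 6√29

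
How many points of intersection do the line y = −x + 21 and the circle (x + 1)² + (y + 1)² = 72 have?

Substituting the line into the circle gives 2x² − 42x + 413 = 0.
Δ = 1764 − 3304 = −1540.
No real roots: the line does not meet the circle.

0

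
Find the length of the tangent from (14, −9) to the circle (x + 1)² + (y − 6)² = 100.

5√14

The centre is (−1, 6) and r = 10. The square of the distance from P to the centre is 225 + 225 = 450.
By the tangent–radius right angle, tangent length = √(|PO|² − r²) = √350 = 5√14.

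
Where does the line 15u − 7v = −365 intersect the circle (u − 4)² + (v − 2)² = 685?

From the line, v = (365 + 15u)/7. Substituting:
274u² + 10138u + 90420 = 0  ⟹  u² + 37u + 330 = 0
u = −15 or u = −22, giving (−15, 20) and (−22, 5).

(−22, 5) and (−15, 20)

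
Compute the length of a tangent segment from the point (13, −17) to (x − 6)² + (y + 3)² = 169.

2√19

With centre O = (6, −3), |OP|² = 245 and r² = 169.
By the tangent–radius right angle, tangent length = √(|PO|² − r²) = √76 = 2√19.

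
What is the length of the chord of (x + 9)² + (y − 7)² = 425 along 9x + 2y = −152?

4√85

Substitute y = (−152 − 9x)/2:
85x² + 3060x + 26180 = 0  ⟹  x² + 36x + 308 = 0
x = −14 or x = −22, giving (−14, −13) and (−22, 23).
Chord length = distance between (−14, −13) and (−22, 23) = √1360 = 4√85.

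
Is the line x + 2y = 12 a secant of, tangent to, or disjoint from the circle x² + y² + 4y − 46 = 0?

Substituting the line into the circle gives 5x² − 32x + 56 = 0.
Discriminant = (−32)² − 4·5·(56) = −96 < 0.
No real roots: the line does not meet the circle.

disjoint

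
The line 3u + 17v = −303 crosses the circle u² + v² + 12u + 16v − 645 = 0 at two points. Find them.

(−33, −12) and (18, −21)

Express v = (−303 − 3u)/17 and substitute into the circle:
298u² + 4470u − 177012 = 0  ⟹  u² + 15u − 594 = 0
u = 18 or u = −33, giving (18, −21) and (−33, −12).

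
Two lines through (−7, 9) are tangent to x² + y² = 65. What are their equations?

Write the tangent as mx − y + (9 − m·(−7)) = 0 and set its distance from the centre to √65:
(7m − (−9))² = 65(m² + 1)
8m² − 63m − 8 = 0, so m = −1/8 or m = 8.
With m = −1/8: x + 8y = 65. With m = 8: 8x − y = −65.

x + 8y = 65 and 8x − y = −65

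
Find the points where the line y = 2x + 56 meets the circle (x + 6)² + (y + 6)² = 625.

(−31, −6) and (−21, 14)

Express y = 2x + 56 and substitute into the circle:
5x² + 260x + 3255 = 0  ⟹  x² + 52x + 651 = 0
x = −21 or x = −31, giving (−21, 14) and (−31, −6).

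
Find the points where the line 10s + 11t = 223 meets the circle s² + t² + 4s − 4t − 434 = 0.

(−3, 23) and (19, 3)

Express t = (223 − 10s)/11 and substitute into the circle:
221s² − 3536s − 12597 = 0  ⟹  s² − 16s − 57 = 0
s = 19 or s = −3, giving (19, 3) and (−3, 23).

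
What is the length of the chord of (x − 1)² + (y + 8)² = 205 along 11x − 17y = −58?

√410

Centre (1, −8), r² = 205. Perpendicular distance d from centre to line = |205| / √410 = 205/√410.
Half the chord is √(r² − d²) = √(205/2), so the full chord is √410.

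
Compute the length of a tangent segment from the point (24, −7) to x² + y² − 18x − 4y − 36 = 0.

√185

The centre is (9, 2) and r = 11. The square of the distance from P to the centre is 225 + 81 = 306.
By the tangent–radius right angle, tangent length = √(|PO|² − r²) = √185.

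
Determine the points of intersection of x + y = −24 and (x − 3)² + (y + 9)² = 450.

From the line, y = −x − 24. Substituting:
2x² + 24x − 216 = 0  ⟹  x² + 12x − 108 = 0
x = 6 or x = −18, giving (6, −30) and (−18, −6).

(−18, −6) and (6, −30)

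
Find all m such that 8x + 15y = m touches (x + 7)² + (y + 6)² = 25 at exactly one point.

For a tangent, require d(centre, line) = r = 5.
|8·(−7) + 15·(−6) − m| / √289 = 5
|m − (−146)| = 5·17, so m = −61 or m = −231.

m = −231 or m = −61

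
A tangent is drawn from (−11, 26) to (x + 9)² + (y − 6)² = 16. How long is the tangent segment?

2√97

With centre O = (−9, 6), |OP|² = 404 and r² = 16.
Power of the point: PT² = |PO|² − r² = 388, so PT = 2√97.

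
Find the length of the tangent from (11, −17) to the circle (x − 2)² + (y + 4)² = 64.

With centre O = (2, −4), |OP|² = 250 and r² = 64.
The tangent meets the radius at right angles, so tangent² = |PO|² − r² = 250 − 64 = 186.

√186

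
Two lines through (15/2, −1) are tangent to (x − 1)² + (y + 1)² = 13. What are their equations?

2x + 3y = 12 and 2x − 3y = 18

Let a tangent through (15/2, −1) have slope m. Its distance from (1, −1) must equal √13:
(−13/2m − (0))² = 13(m² + 1)
9m² − 4 = 0, so m = −2/3 or m = 2/3.
Through (15/2, −1) these give 2x + 3y = 12 and 2x − 3y = 18.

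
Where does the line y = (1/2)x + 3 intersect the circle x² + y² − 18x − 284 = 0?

Substitute y = (6 + x)/2:
5x² − 60x − 1100 = 0  ⟹  x² − 12x − 220 = 0
x = 22 or x = −10, giving (22, 14) and (−10, −2).

(−10, −2) and (22, 14)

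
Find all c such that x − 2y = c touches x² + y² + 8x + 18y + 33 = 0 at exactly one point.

c = 14 ± 8√5

Tangency holds when the distance from the centre (−4, −9) to the line equals the radius 8:
|1·(−4) − 2·(−9) − c| / √5 = 8
|c − (14)| = 8√5.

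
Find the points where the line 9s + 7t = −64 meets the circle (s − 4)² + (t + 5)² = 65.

(−4, −4) and (3, −13)

Express t = (−64 − 9s)/7 and substitute into the circle:
130s² + 130s − 1560 = 0  ⟹  s² + s − 12 = 0
s = 3 or s = −4, giving (3, −13) and (−4, −4).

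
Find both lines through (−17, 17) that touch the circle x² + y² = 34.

Write the tangent as mx − y + (17 − m·(−17)) = 0 and set its distance from the centre to √34:
[m·(17) − (−17)]² = 34(m² + 1)
15m² + 34m + 15 = 0, so m = −3/5 or m = −5/3.
With m = −3/5: 3x + 5y = 34. With m = −5/3: 5x + 3y = −34.

3x + 5y = 34 and 5x + 3y = −34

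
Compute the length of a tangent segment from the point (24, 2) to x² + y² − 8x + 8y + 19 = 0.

3√47

With centre O = (4, −4), |OP|² = 436 and r² = 13.
By the tangent–radius right angle, tangent length = √(|PO|² − r²) = √423 = 3√47.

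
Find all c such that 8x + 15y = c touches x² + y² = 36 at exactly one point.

c = −102 or c = 102

For a tangent, require d(centre, line) = r = 6.
|8·0 + 15·0 − c| / √289 = 6
|c| = 6·17, so c = 102 or c = −102.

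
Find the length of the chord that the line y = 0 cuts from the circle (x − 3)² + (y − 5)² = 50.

From the line, y = 0. Substituting:
x² − 6x − 16 = 0
x = 8 or x = −2, giving (8, 0) and (−2, 0).
|(8, 0) − (−2, 0)| = √((10)² + (0)²) = 10.

10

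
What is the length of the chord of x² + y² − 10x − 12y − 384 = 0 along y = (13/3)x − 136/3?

Centre (5, 6), r² = 445. Perpendicular distance d from centre to line = |−89| / √178 = 89/√178.
Half the chord is √(r² − d²) = √(801/2), so the full chord is 3√178.

3√178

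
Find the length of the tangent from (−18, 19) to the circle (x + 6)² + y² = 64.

21

The centre is (−6, 0) and r = 8. The square of the distance from P to the centre is 144 + 361 = 505.
Power of the point: PT² = |PO|² − r² = 441, so PT = 21.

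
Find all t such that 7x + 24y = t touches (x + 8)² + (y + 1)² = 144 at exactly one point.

The line touches the circle iff its distance from (−8, −1) is 12:
|7·(−8) + 24·(−1) − t| / √625 = 12
|t − (−80)| = 12·25, so t = 220 or t = −380.

t = −380 or t = 220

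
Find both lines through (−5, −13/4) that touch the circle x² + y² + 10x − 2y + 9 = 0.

x + 4y = −18 and x − 4y = 8

A line y − (−13/4) = m(x − (−5)) is tangent when its distance from (−5, 1) is √17:
(0m − (17/4))² = 17(m² + 1)
16m² − 1 = 0, so m = −1/4 or m = 1/4.
Through (−5, −13/4) these give x + 4y = −18 and x − 4y = 8.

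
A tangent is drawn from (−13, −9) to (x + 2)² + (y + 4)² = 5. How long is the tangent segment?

With centre O = (−2, −4), |OP|² = 146 and r² = 5.
Power of the point: PT² = |PO|² − r² = 141, so PT = √141.

√141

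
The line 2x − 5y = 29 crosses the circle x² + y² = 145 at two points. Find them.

(−8, −9) and (12, −1)

Express y = (−29 + 2x)/5 and substitute into the circle:
29x² − 116x − 2784 = 0  ⟹  x² − 4x − 96 = 0
x = 12 or x = −8, giving (12, −1) and (−8, −9).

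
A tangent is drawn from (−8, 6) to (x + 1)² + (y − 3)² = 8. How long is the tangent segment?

5√2

With centre O = (−1, 3), |OP|² = 58 and r² = 8.
The tangent meets the radius at right angles, so tangent² = |PO|² − r² = 58 − 8 = 50.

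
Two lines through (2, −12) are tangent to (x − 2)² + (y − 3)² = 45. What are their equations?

Let a tangent through (2, −12) have slope m. Its distance from (2, 3) must equal 3√5:
(0m − (15))² = 45(m² + 1)
m² − 4 = 0, so m = −2 or m = 2.
Through (2, −12) these give 2x + y = −8 and 2x − y = 16.

2x + y = −8 and 2x − y = 16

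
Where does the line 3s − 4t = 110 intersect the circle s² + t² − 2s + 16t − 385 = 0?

Express t = (−110 + 3s)/4 and substitute into the circle:
25s² − 500s − 1100 = 0  ⟹  s² − 20s − 44 = 0
s = 22 or s = −2, giving (22, −11) and (−2, −29).

(−2, −29) and (22, −11)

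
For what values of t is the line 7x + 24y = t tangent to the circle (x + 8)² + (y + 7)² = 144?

t = −524 or t = 76

Tangency holds when the distance from the centre (−8, −7) to the line equals the radius 12:
|7·(−8) + 24·(−7) − t| / √625 = 12
|t − (−224)| = 12·25, so t = 76 or t = −524.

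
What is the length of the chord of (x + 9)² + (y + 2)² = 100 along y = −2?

20

The distance from (−9, −2) to the line is 0, and r² = 100.
Half the chord is √(r² − d²) = √(100), so the full chord is 20.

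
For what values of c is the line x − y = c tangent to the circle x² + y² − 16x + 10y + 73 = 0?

c = 13 ± 4√2

Tangency holds when the distance from the centre (8, −5) to the line equals the radius 4:
|1·8 − 1·(−5) − c| / √2 = 4
|c − (13)| = 4√2.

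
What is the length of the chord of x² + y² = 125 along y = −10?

Express y = −10 and substitute into the circle:
x² − 25 = 0
x = 5 or x = −5, giving (5, −10) and (−5, −10).
Chord length = distance between (5, −10) and (−5, −10) = √100 = 10.

10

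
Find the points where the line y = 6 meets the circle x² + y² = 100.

(−8, 6) and (8, 6)

From the line, y = 6. Substituting:
x² − 64 = 0
x = 8 or x = −8, giving (8, 6) and (−8, 6).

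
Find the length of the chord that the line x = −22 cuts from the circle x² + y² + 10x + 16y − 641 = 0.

42

Centre (−5, −8), r² = 730. Perpendicular distance d from centre to line = |17| / √1 = 17.
Half the chord is √(r² − d²) = √(441), so the full chord is 42.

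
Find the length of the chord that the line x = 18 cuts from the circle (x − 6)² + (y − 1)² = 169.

10

The line gives x = 18. Substituting into the circle:
y² − 2y − 24 = 0
y = 6 or y = −4, giving (18, 6) and (18, −4).
Chord length = distance between (18, 6) and (18, −4) = √100 = 10.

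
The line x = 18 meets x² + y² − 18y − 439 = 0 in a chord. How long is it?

The line gives x = 18. Substituting into the circle:
y² − 18y − 115 = 0
y = 23 or y = −5, giving (18, 23) and (18, −5).
Chord length = distance between (18, 23) and (18, −5) = √784 = 28.

28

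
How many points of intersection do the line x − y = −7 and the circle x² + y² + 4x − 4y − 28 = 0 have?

2

d² = (1·(−2) − 1·2 − (−7))²/2 = 9/2; r² = 36.
Since d² < r², the line cuts the circle twice.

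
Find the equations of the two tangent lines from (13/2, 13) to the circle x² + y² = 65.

8x + y = 65 and 4x − 7y = −65

A line y − (13) = m(x − (13/2)) is tangent when its distance from (0, 0) is √65:
[m·(−13/2) − (−13)]² = 65(m² + 1)
7m² + 52m − 32 = 0, so m = −8 or m = 4/7.
With m = −8: 8x + y = 65. With m = 4/7: 4x − 7y = −65.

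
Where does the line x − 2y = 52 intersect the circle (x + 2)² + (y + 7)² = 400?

(−2, −27) and (14, −19)

Substitute y = (−52 + x)/2:
5x² − 60x − 140 = 0  ⟹  x² − 12x − 28 = 0
x = 14 or x = −2, giving (14, −19) and (−2, −27).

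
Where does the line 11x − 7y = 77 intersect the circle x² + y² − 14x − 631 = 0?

(−7, −22) and (21, 22)

Express y = (−77 + 11x)/7 and substitute into the circle:
170x² − 2380x − 24990 = 0  ⟹  x² − 14x − 147 = 0
x = 21 or x = −7, giving (21, 22) and (−7, −22).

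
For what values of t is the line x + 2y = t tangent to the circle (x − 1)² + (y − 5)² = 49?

The line touches the circle iff its distance from (1, 5) is 7:
|1·1 + 2·5 − t| / √5 = 7
|t − (11)| = 7√5.

t = 11 ± 7√5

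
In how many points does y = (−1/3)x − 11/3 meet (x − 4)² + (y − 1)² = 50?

Substituting the line into the circle gives 10x² − 44x − 110 = 0.
Discriminant = (−44)² − 4·10·(−110) = 6336 > 0.
Two real roots: the line is a secant.

2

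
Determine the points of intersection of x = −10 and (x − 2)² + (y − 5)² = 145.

The line gives x = −10. Substituting into the circle:
y² − 10y + 24 = 0
y = 6 or y = 4, giving (−10, 6) and (−10, 4).

(−10, 4) and (−10, 6)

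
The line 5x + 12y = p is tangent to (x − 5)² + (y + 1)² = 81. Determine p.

p = −104 or p = 130

Tangency holds when the distance from the centre (5, −1) to the line equals the radius 9:
|5·5 + 12·(−1) − p| / √169 = 9
|p − (13)| = 9·13, so p = 130 or p = −104.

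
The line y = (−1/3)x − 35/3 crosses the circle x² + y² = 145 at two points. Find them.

Express y = (−35 − x)/3 and substitute into the circle:
10x² + 70x − 80 = 0  ⟹  x² + 7x − 8 = 0
x = 1 or x = −8, giving (1, −12) and (−8, −9).

(−8, −9) and (1, −12)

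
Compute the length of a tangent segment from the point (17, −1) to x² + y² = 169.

With centre O = (0, 0), |OP|² = 290 and r² = 169.
The tangent meets the radius at right angles, so tangent² = |PO|² − r² = 290 − 169 = 121.

11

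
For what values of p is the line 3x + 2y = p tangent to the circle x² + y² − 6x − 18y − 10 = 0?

Tangency holds when the distance from the centre (3, 9) to the line equals the radius 10:
|3·3 + 2·9 − p| / √13 = 10
|p − (27)| = 10√13.

p = 27 ± 10√13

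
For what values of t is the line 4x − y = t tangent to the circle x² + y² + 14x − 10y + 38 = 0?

For a tangent, require d(centre, line) = r = 6.
|4·(−7) − 1·5 − t| / √17 = 6
|t − (−33)| = 6√17.

t = −33 ± 6√17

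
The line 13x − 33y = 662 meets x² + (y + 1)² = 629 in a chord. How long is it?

√1258

From the line, y = (−662 + 13x)/33. Substituting:
1258x² − 16354x − 289340 = 0  ⟹  x² − 13x − 230 = 0
x = 23 or x = −10, giving (23, −11) and (−10, −24).
|(23, −11) − (−10, −24)| = √((33)² + (13)²) = √1258.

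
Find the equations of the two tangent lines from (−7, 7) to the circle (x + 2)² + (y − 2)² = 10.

x + 3y = 14 and 3x + y = −14

Let a tangent through (−7, 7) have slope m. Its distance from (−2, 2) must equal √10:
[m·(5) − (−5)]² = 10(m² + 1)
3m² + 10m + 3 = 0, so m = −1/3 or m = −3.
Through (−7, 7) these give x + 3y = 14 and 3x + y = −14.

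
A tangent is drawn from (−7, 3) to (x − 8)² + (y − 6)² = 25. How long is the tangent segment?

√209

The centre is (8, 6) and r = 5. The square of the distance from P to the centre is 225 + 9 = 234.
By the tangent–radius right angle, tangent length = √(|PO|² − r²) = √209.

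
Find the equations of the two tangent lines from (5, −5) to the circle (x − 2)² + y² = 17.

x + 4y = −15 and 4x − y = 25

Write the tangent as mx − y + (−5 − m·(5)) = 0 and set its distance from the centre to √17:
[m·(−3) − (5)]² = 17(m² + 1)
4m² − 15m − 4 = 0, so m = −1/4 or m = 4.
With m = −1/4: x + 4y = −15. With m = 4: 4x − y = 25.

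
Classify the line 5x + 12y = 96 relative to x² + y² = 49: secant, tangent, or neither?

neither

d² = (5·0 + 12·0 − (96))²/169 = 9216/169; r² = 49.
Since d² > r², the line lies outside the circle.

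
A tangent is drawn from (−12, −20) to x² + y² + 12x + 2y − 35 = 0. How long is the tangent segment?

The centre is (−6, −1) and r = 6√2. The square of the distance from P to the centre is 36 + 361 = 397.
By the tangent–radius right angle, tangent length = √(|PO|² − r²) = √325 = 5√13.

5√13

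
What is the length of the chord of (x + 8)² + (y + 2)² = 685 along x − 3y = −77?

7√10

The distance from (−8, −2) to the line is 75/√10, and r² = 685.
Chord = 2√(r² − d²) = 2·√(245/2) = 7√10.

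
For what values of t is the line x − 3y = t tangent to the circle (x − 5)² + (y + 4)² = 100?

t = 17 ± 10√10

For a tangent, require d(centre, line) = r = 10.
|1·5 − 3·(−4) − t| / √10 = 10
|t − (17)| = 10√10.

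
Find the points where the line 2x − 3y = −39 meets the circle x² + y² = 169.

Substitute y = (39 + 2x)/3:
13x² + 156x = 0  ⟹  x² + 12x = 0
x = 0 or x = −12, giving (0, 13) and (−12, 5).

(−12, 5) and (0, 13)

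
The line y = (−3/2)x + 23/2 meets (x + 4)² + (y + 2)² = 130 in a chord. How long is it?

From the line, y = (23 − 3x)/2. Substituting:
13x² − 130x + 273 = 0  ⟹  x² − 10x + 21 = 0
x = 7 or x = 3, giving (7, 1) and (3, 7).
Chord length = distance between (7, 1) and (3, 7) = √52 = 2√13.

2√13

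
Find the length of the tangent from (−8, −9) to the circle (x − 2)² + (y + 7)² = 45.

√59

The centre is (2, −7) and r = 3√5. The square of the distance from P to the centre is 100 + 4 = 104.
Power of the point: PT² = |PO|² − r² = 59, so PT = √59.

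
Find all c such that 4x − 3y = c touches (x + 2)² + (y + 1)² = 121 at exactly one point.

For a tangent, require d(centre, line) = r = 11.
|4·(−2) − 3·(−1) − c| / √25 = 11
|c − (−5)| = 11·5, so c = 50 or c = −60.

c = −60 or c = 50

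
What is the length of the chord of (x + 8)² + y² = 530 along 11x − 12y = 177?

2√265

Centre (−8, 0), r² = 530. Perpendicular distance d from centre to line = |−265| / √265 = 265/√265.
Chord = 2√(r² − d²) = 2·√(265) = 2√265.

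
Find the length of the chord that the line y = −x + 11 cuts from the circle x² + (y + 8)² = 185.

3√2

Centre (0, −8), r² = 185. Perpendicular distance d from centre to line = |−19| / √2 = 19/√2.
Chord = 2√(r² − d²) = 2·√(9/2) = 3√2.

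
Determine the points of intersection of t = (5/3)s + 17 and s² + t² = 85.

(−9, 2) and (−6, 7)

Substitute t = (51 + 5s)/3:
34s² + 510s + 1836 = 0  ⟹  s² + 15s + 54 = 0
s = −6 or s = −9, giving (−6, 7) and (−9, 2).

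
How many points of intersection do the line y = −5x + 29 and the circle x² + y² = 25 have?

0

Substituting the line into the circle gives 26x² − 290x + 816 = 0.
Discriminant = (−290)² − 4·26·(816) = −764 < 0.
No real roots: the line does not meet the circle.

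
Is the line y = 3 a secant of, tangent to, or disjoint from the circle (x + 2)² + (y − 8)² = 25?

tangent

Substituting the line into the circle gives x² + 4x + 4 = 0.
Δ = 16 − 16 = 0.
A repeated root: the line is tangent.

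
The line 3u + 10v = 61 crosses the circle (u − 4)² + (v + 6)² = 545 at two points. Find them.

(−13, 10) and (27, −2)

From the line, v = (61 − 3u)/10. Substituting:
109u² − 1526u − 38259 = 0  ⟹  u² − 14u − 351 = 0
u = 27 or u = −13, giving (27, −2) and (−13, 10).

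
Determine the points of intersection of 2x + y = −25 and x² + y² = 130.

(−11, −3) and (−9, −7)

Express y = −2x − 25 and substitute into the circle:
5x² + 100x + 495 = 0  ⟹  x² + 20x + 99 = 0
x = −9 or x = −11, giving (−9, −7) and (−11, −3).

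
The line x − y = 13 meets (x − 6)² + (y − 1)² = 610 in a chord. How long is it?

Substitute y = x − 13:
2x² − 40x − 378 = 0  ⟹  x² − 20x − 189 = 0
x = 27 or x = −7, giving (27, 14) and (−7, −20).
|(27, 14) − (−7, −20)| = √((34)² + (34)²) = 34√2.

34√2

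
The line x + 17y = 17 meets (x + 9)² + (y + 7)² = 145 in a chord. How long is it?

Substitute y = (17 − x)/17:
290x² + 4930x = 0  ⟹  x² + 17x = 0
x = 0 or x = −17, giving (0, 1) and (−17, 2).
Chord length = distance between (0, 1) and (−17, 2) = √290 = √290.

√290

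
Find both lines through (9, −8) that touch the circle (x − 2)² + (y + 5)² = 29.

5x + 2y = 29 and 2x − 5y = 58

A line y − (−8) = m(x − (9)) is tangent when its distance from (2, −5) is √29:
(−7m − (3))² = 29(m² + 1)
10m² + 21m − 10 = 0, so m = −5/2 or m = 2/5.
Through (9, −8) these give 5x + 2y = 29 and 2x − 5y = 58.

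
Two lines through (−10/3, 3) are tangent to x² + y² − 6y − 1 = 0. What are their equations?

A line y − (3) = m(x − (−10/3)) is tangent when its distance from (0, 3) is √10:
(10/3m − (0))² = 10(m² + 1)
m² − 9 = 0, so m = −3 or m = 3.
With m = −3: 3x + y = −7. With m = 3: 3x − y = −13.

3x + y = −7 and 3x − y = −13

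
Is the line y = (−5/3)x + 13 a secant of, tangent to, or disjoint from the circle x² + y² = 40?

disjoint

Centre (0, 0), r² = 40. Distance² from centre to line = (−39)²/34 = 1521/34.
Since d² > r², the line lies outside the circle.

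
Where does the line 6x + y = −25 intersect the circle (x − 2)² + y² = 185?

Express y = −6x − 25 and substitute into the circle:
37x² + 296x + 444 = 0  ⟹  x² + 8x + 12 = 0
x = −2 or x = −6, giving (−2, −13) and (−6, 11).

(−6, 11) and (−2, −13)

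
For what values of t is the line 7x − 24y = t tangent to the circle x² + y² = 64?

t = −200 or t = 200

For a tangent, require d(centre, line) = r = 8.
|7·0 − 24·0 − t| / √625 = 8
|t| = 8·25, so t = 200 or t = −200.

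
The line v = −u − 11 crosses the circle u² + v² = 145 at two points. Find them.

Substitute v = −u − 11:
2u² + 22u − 24 = 0  ⟹  u² + 11u − 12 = 0
u = 1 or u = −12, giving (1, −12) and (−12, 1).

(−12, 1) and (1, −12)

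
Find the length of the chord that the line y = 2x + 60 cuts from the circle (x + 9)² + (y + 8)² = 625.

Express y = 2x + 60 and substitute into the circle:
5x² + 290x + 4080 = 0  ⟹  x² + 58x + 816 = 0
x = −24 or x = −34, giving (−24, 12) and (−34, −8).
Chord length = distance between (−24, 12) and (−34, −8) = √500 = 10√5.

10√5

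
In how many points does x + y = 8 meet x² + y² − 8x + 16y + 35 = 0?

0

Substituting the line into the circle gives 2x² − 40x + 227 = 0.
Δ = 1600 − 1816 = −216.
No real roots: the line does not meet the circle.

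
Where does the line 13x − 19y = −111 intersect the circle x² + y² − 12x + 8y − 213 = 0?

From the line, y = (111 + 13x)/19. Substituting:
530x² + 530x − 47700 = 0  ⟹  x² + x − 90 = 0
x = 9 or x = −10, giving (9, 12) and (−10, −1).

(−10, −1) and (9, 12)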